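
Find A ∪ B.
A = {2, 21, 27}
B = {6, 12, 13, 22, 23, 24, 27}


A ∪ B = all elements in A or B (or both)
A = {2, 21, 27}
B = {6, 12, 13, 22, 23, 24, 27}
A ∪ B = {2, 6, 12, 13, 21, 22, 23, 24, 27}

A ∪ B = {2, 6, 12, 13, 21, 22, 23, 24, 27}


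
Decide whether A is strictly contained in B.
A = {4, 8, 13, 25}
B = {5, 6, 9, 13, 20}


A ⊂ B requires: A ⊆ B AND A ≠ B.
A ⊆ B? No
A ⊄ B, so A is not a proper subset.

No, A is not a proper subset of B


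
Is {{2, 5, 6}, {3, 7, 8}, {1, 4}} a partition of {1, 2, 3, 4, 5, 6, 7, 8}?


A partition requires: (1) non-empty parts, (2) pairwise disjoint, (3) union = U
Parts: {2, 5, 6}, {3, 7, 8}, {1, 4}
Union of parts: {1, 2, 3, 4, 5, 6, 7, 8}
U = {1, 2, 3, 4, 5, 6, 7, 8}
All non-empty? True
Pairwise disjoint? True
Covers U? True

Yes, valid partition


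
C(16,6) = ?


C(n,k) = n! / (k!(n-k)!)
C(16,6) = 16! / (6!10!)
= 8008

C(16,6) = 8008


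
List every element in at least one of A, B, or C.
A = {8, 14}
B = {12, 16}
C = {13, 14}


A ∪ B = {8, 12, 14, 16}
(A ∪ B) ∪ C = {8, 12, 13, 14, 16}

A ∪ B ∪ C = {8, 12, 13, 14, 16}


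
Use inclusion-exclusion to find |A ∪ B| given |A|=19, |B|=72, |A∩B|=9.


|A ∪ B| = |A| + |B| - |A ∩ B|
= 19 + 72 - 9
= 82

|A ∪ B| = 82


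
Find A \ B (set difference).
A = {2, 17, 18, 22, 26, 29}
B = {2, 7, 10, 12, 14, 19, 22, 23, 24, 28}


A \ B = elements in A but not in B
A = {2, 17, 18, 22, 26, 29}
B = {2, 7, 10, 12, 14, 19, 22, 23, 24, 28}
Remove from A any elements in B
A \ B = {17, 18, 26, 29}

A \ B = {17, 18, 26, 29}


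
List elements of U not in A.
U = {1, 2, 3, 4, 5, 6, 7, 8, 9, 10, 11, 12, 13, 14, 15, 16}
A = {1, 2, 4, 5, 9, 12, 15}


Aᶜ = U \ A = elements in U but not in A
U = {1, 2, 3, 4, 5, 6, 7, 8, 9, 10, 11, 12, 13, 14, 15, 16}
A = {1, 2, 4, 5, 9, 12, 15}
Aᶜ = {3, 6, 7, 8, 10, 11, 13, 14, 16}

Aᶜ = {3, 6, 7, 8, 10, 11, 13, 14, 16}


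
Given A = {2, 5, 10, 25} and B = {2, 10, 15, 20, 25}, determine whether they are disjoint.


Disjoint means A ∩ B = ∅.
A ∩ B = {2, 10, 25}
A ∩ B ≠ ∅, so A and B are NOT disjoint.

No, A and B are not disjoint (A ∩ B = {2, 10, 25})


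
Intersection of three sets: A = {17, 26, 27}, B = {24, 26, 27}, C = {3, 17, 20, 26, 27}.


A ∩ B = {26, 27}
(A ∩ B) ∩ C = {26, 27}

A ∩ B ∩ C = {26, 27}


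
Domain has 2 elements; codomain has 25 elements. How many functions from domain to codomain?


Each of |A| = 2 inputs maps to any of |B| = 25 outputs.
# functions = |B|^|A| = 25^2
= 625

Number of functions = 625


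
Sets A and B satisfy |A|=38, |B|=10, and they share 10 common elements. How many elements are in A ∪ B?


|A ∪ B| = |A| + |B| - |A ∩ B|
= 38 + 10 - 10
= 38

|A ∪ B| = 38


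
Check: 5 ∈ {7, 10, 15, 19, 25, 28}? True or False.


A = {7, 10, 15, 19, 25, 28}
Checking if 5 is in A
5 is not in A → False

5 ∉ A


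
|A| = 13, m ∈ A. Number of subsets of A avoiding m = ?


Subsets of A avoiding m are subsets of A \ {m}, which has 12 elements.
Count = 2^(n-1) = 2^12
= 4096

Number of subsets avoiding m = 4096


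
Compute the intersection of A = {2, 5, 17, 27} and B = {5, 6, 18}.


A ∩ B = elements in both A and B
A = {2, 5, 17, 27}
B = {5, 6, 18}
A ∩ B = {5}

A ∩ B = {5}


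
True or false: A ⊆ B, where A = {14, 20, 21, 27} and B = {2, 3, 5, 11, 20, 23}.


A ⊆ B means every element of A is in B.
Elements in A not in B: {14, 21, 27}
So A ⊄ B.

No, A ⊄ B


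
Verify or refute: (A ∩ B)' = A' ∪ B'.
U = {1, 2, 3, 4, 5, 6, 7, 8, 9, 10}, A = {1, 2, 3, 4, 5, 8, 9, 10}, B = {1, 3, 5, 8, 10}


LHS: A ∩ B = {1, 3, 5, 8, 10}
(A ∩ B)' = U \ (A ∩ B) = {2, 4, 6, 7, 9}
A' = {6, 7}, B' = {2, 4, 6, 7, 9}
Claimed RHS: A' ∪ B' = {2, 4, 6, 7, 9}
Identity is VALID: LHS = RHS = {2, 4, 6, 7, 9} ✓

Identity is valid. (A ∩ B)' = A' ∪ B' = {2, 4, 6, 7, 9}


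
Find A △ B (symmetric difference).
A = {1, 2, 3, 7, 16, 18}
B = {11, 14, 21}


A △ B = (A \ B) ∪ (B \ A) = elements in exactly one of A or B
A \ B = {1, 2, 3, 7, 16, 18}
B \ A = {11, 14, 21}
A △ B = {1, 2, 3, 7, 11, 14, 16, 18, 21}

A △ B = {1, 2, 3, 7, 11, 14, 16, 18, 21}


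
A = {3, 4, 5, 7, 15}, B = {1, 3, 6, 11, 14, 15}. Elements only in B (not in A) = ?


A = {3, 4, 5, 7, 15}
B = {1, 3, 6, 11, 14, 15}
Region: only in B (not in A)
Elements: {1, 6, 11, 14}

Elements only in B (not in A): {1, 6, 11, 14}


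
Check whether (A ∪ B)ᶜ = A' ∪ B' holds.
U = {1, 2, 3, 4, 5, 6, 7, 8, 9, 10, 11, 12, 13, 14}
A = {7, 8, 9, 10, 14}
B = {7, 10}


LHS: A ∪ B = {7, 8, 9, 10, 14}
(A ∪ B)' = U \ (A ∪ B) = {1, 2, 3, 4, 5, 6, 11, 12, 13}
A' = {1, 2, 3, 4, 5, 6, 11, 12, 13}, B' = {1, 2, 3, 4, 5, 6, 8, 9, 11, 12, 13, 14}
Claimed RHS: A' ∪ B' = {1, 2, 3, 4, 5, 6, 8, 9, 11, 12, 13, 14}
Identity is INVALID: LHS = {1, 2, 3, 4, 5, 6, 11, 12, 13} but the RHS claimed here equals {1, 2, 3, 4, 5, 6, 8, 9, 11, 12, 13, 14}. The correct form is (A ∪ B)' = A' ∩ B'.

Identity is invalid: (A ∪ B)' = {1, 2, 3, 4, 5, 6, 11, 12, 13} but A' ∪ B' = {1, 2, 3, 4, 5, 6, 8, 9, 11, 12, 13, 14}. The correct De Morgan law is (A ∪ B)' = A' ∩ B'.


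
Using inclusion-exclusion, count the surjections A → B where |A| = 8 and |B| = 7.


n = |A| = 8, k = |B| = 7. Surjections via inclusion-exclusion:
S(n,k) = Σ(-1)^i × C(k,i) × (k-i)^n, i=0 to k
i=0: (-1)^0×C(7,0)×7^8 = 5764801
i=1: (-1)^1×C(7,1)×6^8 = -11757312
i=2: (-1)^2×C(7,2)×5^8 = 8203125
i=3: (-1)^3×C(7,3)×4^8 = -2293760
i=4: (-1)^4×C(7,4)×3^8 = 229635
i=5: (-1)^5×C(7,5)×2^8 = -5376
i=6: (-1)^6×C(7,6)×1^8 = 7
i=7: (-1)^7×C(7,7)×0^8 = 0
Total = 141120

Number of surjections = 141120


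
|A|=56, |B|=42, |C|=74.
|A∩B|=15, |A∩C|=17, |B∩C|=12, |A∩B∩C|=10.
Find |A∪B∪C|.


|A∪B∪C| = |A|+|B|+|C| - |A∩B|-|A∩C|-|B∩C| + |A∩B∩C|
= 56+42+74 - 15-17-12 + 10
= 172 - 44 + 10
= 138

|A ∪ B ∪ C| = 138


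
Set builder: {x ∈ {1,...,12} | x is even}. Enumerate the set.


Checking each candidate:
Condition: even numbers in {1,...,12}
Result = {2, 4, 6, 8, 10, 12}

{2, 4, 6, 8, 10, 12}


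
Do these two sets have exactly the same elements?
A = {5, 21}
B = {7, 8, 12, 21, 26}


Two sets are equal iff they have exactly the same elements.
A = {5, 21}
B = {7, 8, 12, 21, 26}
Differences: {5, 7, 8, 12, 26}
A ≠ B

No, A ≠ B


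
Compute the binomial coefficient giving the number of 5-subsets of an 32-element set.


C(n,k) = n! / (k!(n-k)!)
C(32,5) = 32! / (5!27!)
= 201376

C(32,5) = 201376


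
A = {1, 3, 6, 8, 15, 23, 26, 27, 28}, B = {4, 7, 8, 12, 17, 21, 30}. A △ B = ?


A △ B = (A \ B) ∪ (B \ A) = elements in exactly one of A or B
A \ B = {1, 3, 6, 15, 23, 26, 27, 28}
B \ A = {4, 7, 12, 17, 21, 30}
A △ B = {1, 3, 4, 6, 7, 12, 15, 17, 21, 23, 26, 27, 28, 30}

A △ B = {1, 3, 4, 6, 7, 12, 15, 17, 21, 23, 26, 27, 28, 30}


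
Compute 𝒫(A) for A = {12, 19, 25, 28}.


|A| = 4, so |P(A)| = 2^4 = 16
Enumerate subsets by cardinality (0 to 4):
∅, {12}, {19}, {25}, {28}, {12, 19}, {12, 25}, {12, 28}, {19, 25}, {19, 28}, {25, 28}, {12, 19, 25}, {12, 19, 28}, {12, 25, 28}, {19, 25, 28}, {12, 19, 25, 28}

P(A) has 16 subsets: ∅, {12}, {19}, {25}, {28}, {12, 19}, {12, 25}, {12, 28}, {19, 25}, {19, 28}, {25, 28}, {12, 19, 25}, {12, 19, 28}, {12, 25, 28}, {19, 25, 28}, {12, 19, 25, 28}


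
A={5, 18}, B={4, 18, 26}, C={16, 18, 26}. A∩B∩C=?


A ∩ B = {18}
(A ∩ B) ∩ C = {18}

A ∩ B ∩ C = {18}


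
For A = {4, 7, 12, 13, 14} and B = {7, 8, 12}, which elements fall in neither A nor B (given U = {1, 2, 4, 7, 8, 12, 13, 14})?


A = {4, 7, 12, 13, 14}
B = {7, 8, 12}
Region: in neither A nor B (given U = {1, 2, 4, 7, 8, 12, 13, 14})
Elements: {1, 2}

Elements in neither A nor B (given U = {1, 2, 4, 7, 8, 12, 13, 14}): {1, 2}


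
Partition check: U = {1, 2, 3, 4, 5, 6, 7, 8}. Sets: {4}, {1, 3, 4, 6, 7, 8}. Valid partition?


A partition requires: (1) non-empty parts, (2) pairwise disjoint, (3) union = U
Parts: {4}, {1, 3, 4, 6, 7, 8}
Union of parts: {1, 3, 4, 6, 7, 8}
U = {1, 2, 3, 4, 5, 6, 7, 8}
All non-empty? True
Pairwise disjoint? False
Covers U? False

No, not a valid partition


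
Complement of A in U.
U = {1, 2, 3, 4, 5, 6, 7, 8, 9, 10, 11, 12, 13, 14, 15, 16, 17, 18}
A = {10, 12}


Aᶜ = U \ A = elements in U but not in A
U = {1, 2, 3, 4, 5, 6, 7, 8, 9, 10, 11, 12, 13, 14, 15, 16, 17, 18}
A = {10, 12}
Aᶜ = {1, 2, 3, 4, 5, 6, 7, 8, 9, 11, 13, 14, 15, 16, 17, 18}

Aᶜ = {1, 2, 3, 4, 5, 6, 7, 8, 9, 11, 13, 14, 15, 16, 17, 18}


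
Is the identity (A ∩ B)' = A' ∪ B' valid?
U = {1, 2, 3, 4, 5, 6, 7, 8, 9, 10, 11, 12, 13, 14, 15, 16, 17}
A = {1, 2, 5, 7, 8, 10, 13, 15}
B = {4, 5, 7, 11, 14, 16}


LHS: A ∩ B = {5, 7}
(A ∩ B)' = U \ (A ∩ B) = {1, 2, 3, 4, 6, 8, 9, 10, 11, 12, 13, 14, 15, 16, 17}
A' = {3, 4, 6, 9, 11, 12, 14, 16, 17}, B' = {1, 2, 3, 6, 8, 9, 10, 12, 13, 15, 17}
Claimed RHS: A' ∪ B' = {1, 2, 3, 4, 6, 8, 9, 10, 11, 12, 13, 14, 15, 16, 17}
Identity is VALID: LHS = RHS = {1, 2, 3, 4, 6, 8, 9, 10, 11, 12, 13, 14, 15, 16, 17} ✓

Identity is valid. (A ∩ B)' = A' ∪ B' = {1, 2, 3, 4, 6, 8, 9, 10, 11, 12, 13, 14, 15, 16, 17}


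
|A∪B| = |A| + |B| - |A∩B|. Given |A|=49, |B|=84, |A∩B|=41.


|A ∪ B| = |A| + |B| - |A ∩ B|
= 49 + 84 - 41
= 92

|A ∪ B| = 92


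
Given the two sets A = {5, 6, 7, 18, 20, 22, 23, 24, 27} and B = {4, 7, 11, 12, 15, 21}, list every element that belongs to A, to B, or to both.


A ∪ B = all elements in A or B (or both)
A = {5, 6, 7, 18, 20, 22, 23, 24, 27}
B = {4, 7, 11, 12, 15, 21}
A ∪ B = {4, 5, 6, 7, 11, 12, 15, 18, 20, 21, 22, 23, 24, 27}

A ∪ B = {4, 5, 6, 7, 11, 12, 15, 18, 20, 21, 22, 23, 24, 27}


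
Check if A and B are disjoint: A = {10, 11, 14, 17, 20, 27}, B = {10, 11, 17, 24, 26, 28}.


Disjoint means A ∩ B = ∅.
A ∩ B = {10, 11, 17}
A ∩ B ≠ ∅, so A and B are NOT disjoint.

No, A and B are not disjoint (A ∩ B = {10, 11, 17})


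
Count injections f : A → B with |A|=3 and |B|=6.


An injection sends each of |A| = 3 inputs to a distinct output in B.
# injections = |B|·(|B|-1)·…·(|B|-|A|+1) = 6! / (6 - 3)!
= 6 × 5 × 4
= 120

Number of injections = 120


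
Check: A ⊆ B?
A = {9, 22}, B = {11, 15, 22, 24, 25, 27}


A ⊆ B means every element of A is in B.
Elements in A not in B: {9}
So A ⊄ B.

No, A ⊄ B


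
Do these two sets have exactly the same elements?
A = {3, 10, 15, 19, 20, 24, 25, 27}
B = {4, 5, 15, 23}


Two sets are equal iff they have exactly the same elements.
A = {3, 10, 15, 19, 20, 24, 25, 27}
B = {4, 5, 15, 23}
Differences: {3, 4, 5, 10, 19, 20, 23, 24, 25, 27}
A ≠ B

No, A ≠ B


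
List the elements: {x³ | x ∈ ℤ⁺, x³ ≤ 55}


Checking each candidate:
Condition: positive perfect cubes ≤ 55
Result = {1, 8, 27}

{1, 8, 27}


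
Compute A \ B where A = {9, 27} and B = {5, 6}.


A \ B = elements in A but not in B
A = {9, 27}
B = {5, 6}
Remove from A any elements in B
A \ B = {9, 27}

A \ B = {9, 27}


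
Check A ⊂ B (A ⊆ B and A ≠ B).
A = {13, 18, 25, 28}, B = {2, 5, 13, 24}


A ⊂ B requires: A ⊆ B AND A ≠ B.
A ⊆ B? No
A ⊄ B, so A is not a proper subset.

No, A is not a proper subset of B


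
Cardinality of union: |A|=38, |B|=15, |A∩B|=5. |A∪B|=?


|A ∪ B| = |A| + |B| - |A ∩ B|
= 38 + 15 - 5
= 48

|A ∪ B| = 48


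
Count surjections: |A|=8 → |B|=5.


n = |A| = 8, k = |B| = 5. Surjections via inclusion-exclusion:
S(n,k) = Σ(-1)^i × C(k,i) × (k-i)^n, i=0 to k
i=0: (-1)^0×C(5,0)×5^8 = 390625
i=1: (-1)^1×C(5,1)×4^8 = -327680
i=2: (-1)^2×C(5,2)×3^8 = 65610
i=3: (-1)^3×C(5,3)×2^8 = -2560
i=4: (-1)^4×C(5,4)×1^8 = 5
i=5: (-1)^5×C(5,5)×0^8 = 0
Total = 126000

Number of surjections = 126000


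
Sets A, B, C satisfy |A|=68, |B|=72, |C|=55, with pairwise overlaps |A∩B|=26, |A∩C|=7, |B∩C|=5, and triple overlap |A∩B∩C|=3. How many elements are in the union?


|A∪B∪C| = |A|+|B|+|C| - |A∩B|-|A∩C|-|B∩C| + |A∩B∩C|
= 68+72+55 - 26-7-5 + 3
= 195 - 38 + 3
= 160

|A ∪ B ∪ C| = 160


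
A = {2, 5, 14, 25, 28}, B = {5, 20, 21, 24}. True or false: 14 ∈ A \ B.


A = {2, 5, 14, 25, 28}, B = {5, 20, 21, 24}
A \ B = elements in A but not in B
A \ B = {2, 14, 25, 28}
Checking if 14 ∈ A \ B
14 is in A \ B → True

14 ∈ A \ B


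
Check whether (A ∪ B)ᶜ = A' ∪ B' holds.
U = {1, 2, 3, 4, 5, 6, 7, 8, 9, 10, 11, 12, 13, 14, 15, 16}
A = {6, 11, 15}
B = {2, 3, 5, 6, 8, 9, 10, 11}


LHS: A ∪ B = {2, 3, 5, 6, 8, 9, 10, 11, 15}
(A ∪ B)' = U \ (A ∪ B) = {1, 4, 7, 12, 13, 14, 16}
A' = {1, 2, 3, 4, 5, 7, 8, 9, 10, 12, 13, 14, 16}, B' = {1, 4, 7, 12, 13, 14, 15, 16}
Claimed RHS: A' ∪ B' = {1, 2, 3, 4, 5, 7, 8, 9, 10, 12, 13, 14, 15, 16}
Identity is INVALID: LHS = {1, 4, 7, 12, 13, 14, 16} but the RHS claimed here equals {1, 2, 3, 4, 5, 7, 8, 9, 10, 12, 13, 14, 15, 16}. The correct form is (A ∪ B)' = A' ∩ B'.

Identity is invalid: (A ∪ B)' = {1, 4, 7, 12, 13, 14, 16} but A' ∪ B' = {1, 2, 3, 4, 5, 7, 8, 9, 10, 12, 13, 14, 15, 16}. The correct De Morgan law is (A ∪ B)' = A' ∩ B'.


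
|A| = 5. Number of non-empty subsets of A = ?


Total subsets = 2^n = 2^5 = 32
Non-empty subsets exclude the empty set: 2^n - 1
= 32 - 1
= 31

Number of non-empty subsets = 31


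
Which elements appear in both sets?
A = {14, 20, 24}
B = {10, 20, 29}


A ∩ B = elements in both A and B
A = {14, 20, 24}
B = {10, 20, 29}
A ∩ B = {20}

A ∩ B = {20}


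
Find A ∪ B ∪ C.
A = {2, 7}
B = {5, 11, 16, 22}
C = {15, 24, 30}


A ∪ B = {2, 5, 7, 11, 16, 22}
(A ∪ B) ∪ C = {2, 5, 7, 11, 15, 16, 22, 24, 30}

A ∪ B ∪ C = {2, 5, 7, 11, 15, 16, 22, 24, 30}


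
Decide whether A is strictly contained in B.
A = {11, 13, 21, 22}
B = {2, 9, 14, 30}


A ⊂ B requires: A ⊆ B AND A ≠ B.
A ⊆ B? No
A ⊄ B, so A is not a proper subset.

No, A is not a proper subset of B


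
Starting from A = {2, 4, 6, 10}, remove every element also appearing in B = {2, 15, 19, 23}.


A \ B = elements in A but not in B
A = {2, 4, 6, 10}
B = {2, 15, 19, 23}
Remove from A any elements in B
A \ B = {4, 6, 10}

A \ B = {4, 6, 10}


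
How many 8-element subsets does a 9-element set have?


C(n,k) = n! / (k!(n-k)!)
C(9,8) = 9! / (8!1!)
= 9

C(9,8) = 9


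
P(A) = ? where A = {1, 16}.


|A| = 2, so |P(A)| = 2^2 = 4
Enumerate subsets by cardinality (0 to 2):
∅, {1}, {16}, {1, 16}

P(A) has 4 subsets: ∅, {1}, {16}, {1, 16}


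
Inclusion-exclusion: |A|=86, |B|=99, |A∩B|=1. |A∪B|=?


|A ∪ B| = |A| + |B| - |A ∩ B|
= 86 + 99 - 1
= 184

|A ∪ B| = 184


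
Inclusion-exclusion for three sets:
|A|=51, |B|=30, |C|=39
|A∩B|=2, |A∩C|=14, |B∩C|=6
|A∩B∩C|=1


|A∪B∪C| = |A|+|B|+|C| - |A∩B|-|A∩C|-|B∩C| + |A∩B∩C|
= 51+30+39 - 2-14-6 + 1
= 120 - 22 + 1
= 99

|A ∪ B ∪ C| = 99


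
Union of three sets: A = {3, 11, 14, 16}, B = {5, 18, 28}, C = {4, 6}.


A ∪ B = {3, 5, 11, 14, 16, 18, 28}
(A ∪ B) ∪ C = {3, 4, 5, 6, 11, 14, 16, 18, 28}

A ∪ B ∪ C = {3, 4, 5, 6, 11, 14, 16, 18, 28}


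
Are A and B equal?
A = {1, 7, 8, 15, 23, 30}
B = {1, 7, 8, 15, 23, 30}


Two sets are equal iff they have exactly the same elements.
A = {1, 7, 8, 15, 23, 30}
B = {1, 7, 8, 15, 23, 30}
Same elements → A = B

Yes, A = B


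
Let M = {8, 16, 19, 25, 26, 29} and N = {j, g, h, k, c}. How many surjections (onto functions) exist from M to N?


n = |M| = 6, k = |N| = 5. Surjections via inclusion-exclusion:
S(n,k) = Σ(-1)^i × C(k,i) × (k-i)^n, i=0 to k
i=0: (-1)^0×C(5,0)×5^6 = 15625
i=1: (-1)^1×C(5,1)×4^6 = -20480
i=2: (-1)^2×C(5,2)×3^6 = 7290
i=3: (-1)^3×C(5,3)×2^6 = -640
i=4: (-1)^4×C(5,4)×1^6 = 5
i=5: (-1)^5×C(5,5)×0^6 = 0
Total = 1800

Number of surjections = 1800


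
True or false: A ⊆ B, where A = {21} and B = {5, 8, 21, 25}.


A ⊆ B means every element of A is in B.
All elements of A are in B.
So A ⊆ B.

Yes, A ⊆ B


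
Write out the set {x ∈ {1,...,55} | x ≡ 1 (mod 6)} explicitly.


Checking each candidate:
Condition: x in {1,...,55} with x ≡ 1 (mod 6)
Result = {1, 7, 13, 19, 25, 31, 37, 43, 49, 55}

{1, 7, 13, 19, 25, 31, 37, 43, 49, 55}


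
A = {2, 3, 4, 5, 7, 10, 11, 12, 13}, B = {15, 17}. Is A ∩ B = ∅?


Disjoint means A ∩ B = ∅.
A ∩ B = ∅
A ∩ B = ∅, so A and B are disjoint.

Yes, A and B are disjoint


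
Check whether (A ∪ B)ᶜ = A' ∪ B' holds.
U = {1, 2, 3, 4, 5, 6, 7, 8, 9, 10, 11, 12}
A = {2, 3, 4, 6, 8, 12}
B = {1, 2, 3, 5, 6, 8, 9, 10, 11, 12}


LHS: A ∪ B = {1, 2, 3, 4, 5, 6, 8, 9, 10, 11, 12}
(A ∪ B)' = U \ (A ∪ B) = {7}
A' = {1, 5, 7, 9, 10, 11}, B' = {4, 7}
Claimed RHS: A' ∪ B' = {1, 4, 5, 7, 9, 10, 11}
Identity is INVALID: LHS = {7} but the RHS claimed here equals {1, 4, 5, 7, 9, 10, 11}. The correct form is (A ∪ B)' = A' ∩ B'.

Identity is invalid: (A ∪ B)' = {7} but A' ∪ B' = {1, 4, 5, 7, 9, 10, 11}. The correct De Morgan law is (A ∪ B)' = A' ∩ B'.


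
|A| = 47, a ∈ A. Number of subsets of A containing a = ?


Subsets of A containing a correspond to subsets of A \ {a}, which has 46 elements.
Count = 2^(n-1) = 2^46
= 70368744177664

Number of subsets containing a = 70368744177664


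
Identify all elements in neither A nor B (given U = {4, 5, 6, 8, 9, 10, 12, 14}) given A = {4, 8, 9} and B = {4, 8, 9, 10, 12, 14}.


A = {4, 8, 9}
B = {4, 8, 9, 10, 12, 14}
Region: in neither A nor B (given U = {4, 5, 6, 8, 9, 10, 12, 14})
Elements: {5, 6}

Elements in neither A nor B (given U = {4, 5, 6, 8, 9, 10, 12, 14}): {5, 6}


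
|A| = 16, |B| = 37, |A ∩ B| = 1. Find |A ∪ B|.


|A ∪ B| = |A| + |B| - |A ∩ B|
= 16 + 37 - 1
= 52

|A ∪ B| = 52


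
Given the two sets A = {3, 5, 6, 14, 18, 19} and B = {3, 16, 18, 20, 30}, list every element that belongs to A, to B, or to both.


A ∪ B = all elements in A or B (or both)
A = {3, 5, 6, 14, 18, 19}
B = {3, 16, 18, 20, 30}
A ∪ B = {3, 5, 6, 14, 16, 18, 19, 20, 30}

A ∪ B = {3, 5, 6, 14, 16, 18, 19, 20, 30}


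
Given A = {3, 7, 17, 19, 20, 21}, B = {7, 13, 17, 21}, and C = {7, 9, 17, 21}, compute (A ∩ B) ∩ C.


A ∩ B = {7, 17, 21}
(A ∩ B) ∩ C = {7, 17, 21}

A ∩ B ∩ C = {7, 17, 21}


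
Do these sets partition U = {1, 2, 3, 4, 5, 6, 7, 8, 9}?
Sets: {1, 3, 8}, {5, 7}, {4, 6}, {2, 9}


A partition requires: (1) non-empty parts, (2) pairwise disjoint, (3) union = U
Parts: {1, 3, 8}, {5, 7}, {4, 6}, {2, 9}
Union of parts: {1, 2, 3, 4, 5, 6, 7, 8, 9}
U = {1, 2, 3, 4, 5, 6, 7, 8, 9}
All non-empty? True
Pairwise disjoint? True
Covers U? True

Yes, valid partition


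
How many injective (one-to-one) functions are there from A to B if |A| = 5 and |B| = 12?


An injection sends each of |A| = 5 inputs to a distinct output in B.
# injections = |B|·(|B|-1)·…·(|B|-|A|+1) = 12! / (12 - 5)!
= 12 × 11 × 10 × 9 × 8
= 95040

Number of injections = 95040


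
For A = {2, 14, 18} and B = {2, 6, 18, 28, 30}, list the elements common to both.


A ∩ B = elements in both A and B
A = {2, 14, 18}
B = {2, 6, 18, 28, 30}
A ∩ B = {2, 18}

A ∩ B = {2, 18}


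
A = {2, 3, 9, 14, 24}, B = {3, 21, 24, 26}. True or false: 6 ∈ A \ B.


A = {2, 3, 9, 14, 24}, B = {3, 21, 24, 26}
A \ B = elements in A but not in B
A \ B = {2, 9, 14}
Checking if 6 ∈ A \ B
6 is not in A \ B → False

6 ∉ A \ B


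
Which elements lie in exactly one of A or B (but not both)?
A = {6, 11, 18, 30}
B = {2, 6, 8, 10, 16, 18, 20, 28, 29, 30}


A △ B = (A \ B) ∪ (B \ A) = elements in exactly one of A or B
A \ B = {11}
B \ A = {2, 8, 10, 16, 20, 28, 29}
A △ B = {2, 8, 10, 11, 16, 20, 28, 29}

A △ B = {2, 8, 10, 11, 16, 20, 28, 29}


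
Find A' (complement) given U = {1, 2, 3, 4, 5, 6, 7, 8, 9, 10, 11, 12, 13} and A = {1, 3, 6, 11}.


Aᶜ = U \ A = elements in U but not in A
U = {1, 2, 3, 4, 5, 6, 7, 8, 9, 10, 11, 12, 13}
A = {1, 3, 6, 11}
Aᶜ = {2, 4, 5, 7, 8, 9, 10, 12, 13}

Aᶜ = {2, 4, 5, 7, 8, 9, 10, 12, 13}


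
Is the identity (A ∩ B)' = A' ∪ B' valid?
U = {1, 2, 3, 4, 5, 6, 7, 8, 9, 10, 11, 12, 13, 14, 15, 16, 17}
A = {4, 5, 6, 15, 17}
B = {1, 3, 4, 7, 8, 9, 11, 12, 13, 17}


LHS: A ∩ B = {4, 17}
(A ∩ B)' = U \ (A ∩ B) = {1, 2, 3, 5, 6, 7, 8, 9, 10, 11, 12, 13, 14, 15, 16}
A' = {1, 2, 3, 7, 8, 9, 10, 11, 12, 13, 14, 16}, B' = {2, 5, 6, 10, 14, 15, 16}
Claimed RHS: A' ∪ B' = {1, 2, 3, 5, 6, 7, 8, 9, 10, 11, 12, 13, 14, 15, 16}
Identity is VALID: LHS = RHS = {1, 2, 3, 5, 6, 7, 8, 9, 10, 11, 12, 13, 14, 15, 16} ✓

Identity is valid. (A ∩ B)' = A' ∪ B' = {1, 2, 3, 5, 6, 7, 8, 9, 10, 11, 12, 13, 14, 15, 16}


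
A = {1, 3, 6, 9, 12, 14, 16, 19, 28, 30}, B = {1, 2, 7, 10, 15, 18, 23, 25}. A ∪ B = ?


A ∪ B = all elements in A or B (or both)
A = {1, 3, 6, 9, 12, 14, 16, 19, 28, 30}
B = {1, 2, 7, 10, 15, 18, 23, 25}
A ∪ B = {1, 2, 3, 6, 7, 9, 10, 12, 14, 15, 16, 18, 19, 23, 25, 28, 30}

A ∪ B = {1, 2, 3, 6, 7, 9, 10, 12, 14, 15, 16, 18, 19, 23, 25, 28, 30}


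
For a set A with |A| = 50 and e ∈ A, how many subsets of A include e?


Subsets of A containing e correspond to subsets of A \ {e}, which has 49 elements.
Count = 2^(n-1) = 2^49
= 562949953421312

Number of subsets containing e = 562949953421312


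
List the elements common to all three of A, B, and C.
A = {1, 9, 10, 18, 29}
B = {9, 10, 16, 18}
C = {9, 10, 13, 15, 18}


A ∩ B = {9, 10, 18}
(A ∩ B) ∩ C = {9, 10, 18}

A ∩ B ∩ C = {9, 10, 18}


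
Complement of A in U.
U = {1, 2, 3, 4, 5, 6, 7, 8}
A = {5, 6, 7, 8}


Aᶜ = U \ A = elements in U but not in A
U = {1, 2, 3, 4, 5, 6, 7, 8}
A = {5, 6, 7, 8}
Aᶜ = {1, 2, 3, 4}

Aᶜ = {1, 2, 3, 4}


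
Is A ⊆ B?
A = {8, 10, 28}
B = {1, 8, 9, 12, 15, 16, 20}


A ⊆ B means every element of A is in B.
Elements in A not in B: {10, 28}
So A ⊄ B.

No, A ⊄ B


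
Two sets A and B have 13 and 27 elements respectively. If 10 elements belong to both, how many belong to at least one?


|A ∪ B| = |A| + |B| - |A ∩ B|
= 13 + 27 - 10
= 30

|A ∪ B| = 30


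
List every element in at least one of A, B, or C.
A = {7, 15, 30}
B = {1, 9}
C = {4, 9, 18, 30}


A ∪ B = {1, 7, 9, 15, 30}
(A ∪ B) ∪ C = {1, 4, 7, 9, 15, 18, 30}

A ∪ B ∪ C = {1, 4, 7, 9, 15, 18, 30}


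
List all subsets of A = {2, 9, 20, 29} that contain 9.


A subset of A contains 9 iff the remaining 3 elements form any subset of A \ {9}.
Count: 2^(n-1) = 2^3 = 8
Subsets containing 9: {9}, {2, 9}, {9, 20}, {9, 29}, {2, 9, 20}, {2, 9, 29}, {9, 20, 29}, {2, 9, 20, 29}

Subsets containing 9 (8 total): {9}, {2, 9}, {9, 20}, {9, 29}, {2, 9, 20}, {2, 9, 29}, {9, 20, 29}, {2, 9, 20, 29}


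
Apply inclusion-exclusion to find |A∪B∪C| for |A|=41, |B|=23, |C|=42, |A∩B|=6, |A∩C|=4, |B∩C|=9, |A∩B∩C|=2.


|A∪B∪C| = |A|+|B|+|C| - |A∩B|-|A∩C|-|B∩C| + |A∩B∩C|
= 41+23+42 - 6-4-9 + 2
= 106 - 19 + 2
= 89

|A ∪ B ∪ C| = 89


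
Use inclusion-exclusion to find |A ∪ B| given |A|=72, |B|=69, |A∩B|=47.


|A ∪ B| = |A| + |B| - |A ∩ B|
= 72 + 69 - 47
= 94

|A ∪ B| = 94


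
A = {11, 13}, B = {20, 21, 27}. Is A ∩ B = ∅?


Disjoint means A ∩ B = ∅.
A ∩ B = ∅
A ∩ B = ∅, so A and B are disjoint.

Yes, A and B are disjoint


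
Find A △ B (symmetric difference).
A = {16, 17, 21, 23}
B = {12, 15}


A △ B = (A \ B) ∪ (B \ A) = elements in exactly one of A or B
A \ B = {16, 17, 21, 23}
B \ A = {12, 15}
A △ B = {12, 15, 16, 17, 21, 23}

A △ B = {12, 15, 16, 17, 21, 23}


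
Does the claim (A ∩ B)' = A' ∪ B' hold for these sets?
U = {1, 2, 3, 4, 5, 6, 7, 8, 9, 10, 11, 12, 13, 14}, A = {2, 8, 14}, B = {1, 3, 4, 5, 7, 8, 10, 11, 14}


LHS: A ∩ B = {8, 14}
(A ∩ B)' = U \ (A ∩ B) = {1, 2, 3, 4, 5, 6, 7, 9, 10, 11, 12, 13}
A' = {1, 3, 4, 5, 6, 7, 9, 10, 11, 12, 13}, B' = {2, 6, 9, 12, 13}
Claimed RHS: A' ∪ B' = {1, 2, 3, 4, 5, 6, 7, 9, 10, 11, 12, 13}
Identity is VALID: LHS = RHS = {1, 2, 3, 4, 5, 6, 7, 9, 10, 11, 12, 13} ✓

Identity is valid. (A ∩ B)' = A' ∪ B' = {1, 2, 3, 4, 5, 6, 7, 9, 10, 11, 12, 13}


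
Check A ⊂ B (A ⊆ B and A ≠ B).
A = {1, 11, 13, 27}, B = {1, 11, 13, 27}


A ⊂ B requires: A ⊆ B AND A ≠ B.
A ⊆ B? Yes
A = B? Yes
A = B, so A is not a PROPER subset.

No, A is not a proper subset of B


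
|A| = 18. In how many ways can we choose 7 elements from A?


C(n,k) = n! / (k!(n-k)!)
C(18,7) = 18! / (7!11!)
= 31824

C(18,7) = 31824


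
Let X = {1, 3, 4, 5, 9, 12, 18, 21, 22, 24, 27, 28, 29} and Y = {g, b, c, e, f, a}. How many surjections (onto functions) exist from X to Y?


n = |X| = 13, k = |Y| = 6. Surjections via inclusion-exclusion:
S(n,k) = Σ(-1)^i × C(k,i) × (k-i)^n, i=0 to k
i=0: (-1)^0×C(6,0)×6^13 = 13060694016
i=1: (-1)^1×C(6,1)×5^13 = -7324218750
i=2: (-1)^2×C(6,2)×4^13 = 1006632960
i=3: (-1)^3×C(6,3)×3^13 = -31886460
i=4: (-1)^4×C(6,4)×2^13 = 122880
i=5: (-1)^5×C(6,5)×1^13 = -6
i=6: (-1)^6×C(6,6)×0^13 = 0
Total = 6711344640

Number of surjections = 6711344640


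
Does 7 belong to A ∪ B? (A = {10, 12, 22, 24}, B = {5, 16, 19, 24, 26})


A = {10, 12, 22, 24}, B = {5, 16, 19, 24, 26}
A ∪ B = all elements in A or B
A ∪ B = {5, 10, 12, 16, 19, 22, 24, 26}
Checking if 7 ∈ A ∪ B
7 is not in A ∪ B → False

7 ∉ A ∪ B


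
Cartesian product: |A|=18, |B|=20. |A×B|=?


|A × B| = |A| × |B|
= 18 × 20
= 360

|A × B| = 360


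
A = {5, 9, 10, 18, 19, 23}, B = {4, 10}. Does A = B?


Two sets are equal iff they have exactly the same elements.
A = {5, 9, 10, 18, 19, 23}
B = {4, 10}
Differences: {4, 5, 9, 18, 19, 23}
A ≠ B

No, A ≠ B


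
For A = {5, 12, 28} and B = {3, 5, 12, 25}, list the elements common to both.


A ∩ B = elements in both A and B
A = {5, 12, 28}
B = {3, 5, 12, 25}
A ∩ B = {5, 12}

A ∩ B = {5, 12}


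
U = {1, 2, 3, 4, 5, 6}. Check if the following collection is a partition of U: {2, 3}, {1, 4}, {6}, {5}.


A partition requires: (1) non-empty parts, (2) pairwise disjoint, (3) union = U
Parts: {2, 3}, {1, 4}, {6}, {5}
Union of parts: {1, 2, 3, 4, 5, 6}
U = {1, 2, 3, 4, 5, 6}
All non-empty? True
Pairwise disjoint? True
Covers U? True

Yes, valid partition


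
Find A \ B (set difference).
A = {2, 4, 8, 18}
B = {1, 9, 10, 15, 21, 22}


A \ B = elements in A but not in B
A = {2, 4, 8, 18}
B = {1, 9, 10, 15, 21, 22}
Remove from A any elements in B
A \ B = {2, 4, 8, 18}

A \ B = {2, 4, 8, 18}


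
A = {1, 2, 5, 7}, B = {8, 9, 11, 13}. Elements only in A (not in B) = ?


A = {1, 2, 5, 7}
B = {8, 9, 11, 13}
Region: only in A (not in B)
Elements: {1, 2, 5, 7}

Elements only in A (not in B): {1, 2, 5, 7}


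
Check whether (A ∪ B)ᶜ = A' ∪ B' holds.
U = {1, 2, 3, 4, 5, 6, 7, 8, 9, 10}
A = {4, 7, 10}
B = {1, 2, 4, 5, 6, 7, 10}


LHS: A ∪ B = {1, 2, 4, 5, 6, 7, 10}
(A ∪ B)' = U \ (A ∪ B) = {3, 8, 9}
A' = {1, 2, 3, 5, 6, 8, 9}, B' = {3, 8, 9}
Claimed RHS: A' ∪ B' = {1, 2, 3, 5, 6, 8, 9}
Identity is INVALID: LHS = {3, 8, 9} but the RHS claimed here equals {1, 2, 3, 5, 6, 8, 9}. The correct form is (A ∪ B)' = A' ∩ B'.

Identity is invalid: (A ∪ B)' = {3, 8, 9} but A' ∪ B' = {1, 2, 3, 5, 6, 8, 9}. The correct De Morgan law is (A ∪ B)' = A' ∩ B'.


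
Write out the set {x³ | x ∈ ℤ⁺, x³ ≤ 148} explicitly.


Checking each candidate:
Condition: positive perfect cubes ≤ 148
Result = {1, 8, 27, 64, 125}

{1, 8, 27, 64, 125}


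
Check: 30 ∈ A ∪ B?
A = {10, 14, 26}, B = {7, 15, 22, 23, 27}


A = {10, 14, 26}, B = {7, 15, 22, 23, 27}
A ∪ B = all elements in A or B
A ∪ B = {7, 10, 14, 15, 22, 23, 26, 27}
Checking if 30 ∈ A ∪ B
30 is not in A ∪ B → False

30 ∉ A ∪ B


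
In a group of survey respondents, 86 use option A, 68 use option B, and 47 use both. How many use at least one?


|A ∪ B| = |A| + |B| - |A ∩ B|
= 86 + 68 - 47
= 107

|A ∪ B| = 107


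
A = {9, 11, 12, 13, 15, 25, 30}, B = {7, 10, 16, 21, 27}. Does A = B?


Two sets are equal iff they have exactly the same elements.
A = {9, 11, 12, 13, 15, 25, 30}
B = {7, 10, 16, 21, 27}
Differences: {7, 9, 10, 11, 12, 13, 15, 16, 21, 25, 27, 30}
A ≠ B

No, A ≠ B


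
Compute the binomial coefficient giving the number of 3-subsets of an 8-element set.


C(n,k) = n! / (k!(n-k)!)
C(8,3) = 8! / (3!5!)
= 56

C(8,3) = 56


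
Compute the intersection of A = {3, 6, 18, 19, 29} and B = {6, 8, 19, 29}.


A ∩ B = elements in both A and B
A = {3, 6, 18, 19, 29}
B = {6, 8, 19, 29}
A ∩ B = {6, 19, 29}

A ∩ B = {6, 19, 29}


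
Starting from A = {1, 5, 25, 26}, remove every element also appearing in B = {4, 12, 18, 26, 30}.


A \ B = elements in A but not in B
A = {1, 5, 25, 26}
B = {4, 12, 18, 26, 30}
Remove from A any elements in B
A \ B = {1, 5, 25}

A \ B = {1, 5, 25}


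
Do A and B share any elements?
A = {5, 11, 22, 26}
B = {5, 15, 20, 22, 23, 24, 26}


Disjoint means A ∩ B = ∅.
A ∩ B = {5, 22, 26}
A ∩ B ≠ ∅, so A and B are NOT disjoint.

Yes — A and B share the element(s) of A ∩ B = {5, 22, 26}, so they are not disjoint


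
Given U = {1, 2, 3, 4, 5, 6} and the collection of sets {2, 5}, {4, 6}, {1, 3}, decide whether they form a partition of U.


A partition requires: (1) non-empty parts, (2) pairwise disjoint, (3) union = U
Parts: {2, 5}, {4, 6}, {1, 3}
Union of parts: {1, 2, 3, 4, 5, 6}
U = {1, 2, 3, 4, 5, 6}
All non-empty? True
Pairwise disjoint? True
Covers U? True

Yes, valid partition


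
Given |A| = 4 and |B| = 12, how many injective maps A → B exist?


An injection sends each of |A| = 4 inputs to a distinct output in B.
# injections = |B|·(|B|-1)·…·(|B|-|A|+1) = 12! / (12 - 4)!
= 12 × 11 × 10 × 9
= 11880

Number of injections = 11880


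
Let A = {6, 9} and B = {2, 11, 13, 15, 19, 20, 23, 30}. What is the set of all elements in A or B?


A ∪ B = all elements in A or B (or both)
A = {6, 9}
B = {2, 11, 13, 15, 19, 20, 23, 30}
A ∪ B = {2, 6, 9, 11, 13, 15, 19, 20, 23, 30}

A ∪ B = {2, 6, 9, 11, 13, 15, 19, 20, 23, 30}


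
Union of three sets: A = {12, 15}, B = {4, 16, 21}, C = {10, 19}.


A ∪ B = {4, 12, 15, 16, 21}
(A ∪ B) ∪ C = {4, 10, 12, 15, 16, 19, 21}

A ∪ B ∪ C = {4, 10, 12, 15, 16, 19, 21}


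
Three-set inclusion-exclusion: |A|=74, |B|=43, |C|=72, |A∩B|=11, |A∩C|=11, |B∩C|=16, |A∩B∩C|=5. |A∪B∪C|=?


|A∪B∪C| = |A|+|B|+|C| - |A∩B|-|A∩C|-|B∩C| + |A∩B∩C|
= 74+43+72 - 11-11-16 + 5
= 189 - 38 + 5
= 156

|A ∪ B ∪ C| = 156


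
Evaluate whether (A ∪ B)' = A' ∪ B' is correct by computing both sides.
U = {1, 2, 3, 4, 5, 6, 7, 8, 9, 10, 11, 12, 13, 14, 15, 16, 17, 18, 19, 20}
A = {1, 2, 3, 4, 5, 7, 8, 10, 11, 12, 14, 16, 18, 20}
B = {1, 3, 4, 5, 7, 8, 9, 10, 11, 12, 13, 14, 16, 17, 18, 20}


LHS: A ∪ B = {1, 2, 3, 4, 5, 7, 8, 9, 10, 11, 12, 13, 14, 16, 17, 18, 20}
(A ∪ B)' = U \ (A ∪ B) = {6, 15, 19}
A' = {6, 9, 13, 15, 17, 19}, B' = {2, 6, 15, 19}
Claimed RHS: A' ∪ B' = {2, 6, 9, 13, 15, 17, 19}
Identity is INVALID: LHS = {6, 15, 19} but the RHS claimed here equals {2, 6, 9, 13, 15, 17, 19}. The correct form is (A ∪ B)' = A' ∩ B'.

Identity is invalid: (A ∪ B)' = {6, 15, 19} but A' ∪ B' = {2, 6, 9, 13, 15, 17, 19}. The correct De Morgan law is (A ∪ B)' = A' ∩ B'.


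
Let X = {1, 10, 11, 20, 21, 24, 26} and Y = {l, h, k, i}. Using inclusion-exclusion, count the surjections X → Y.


n = |X| = 7, k = |Y| = 4. Surjections via inclusion-exclusion:
S(n,k) = Σ(-1)^i × C(k,i) × (k-i)^n, i=0 to k
i=0: (-1)^0×C(4,0)×4^7 = 16384
i=1: (-1)^1×C(4,1)×3^7 = -8748
i=2: (-1)^2×C(4,2)×2^7 = 768
i=3: (-1)^3×C(4,3)×1^7 = -4
i=4: (-1)^4×C(4,4)×0^7 = 0
Total = 8400

Number of surjections = 8400


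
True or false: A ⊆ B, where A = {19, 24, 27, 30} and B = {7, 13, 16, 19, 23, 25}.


A ⊆ B means every element of A is in B.
Elements in A not in B: {24, 27, 30}
So A ⊄ B.

No, A ⊄ B


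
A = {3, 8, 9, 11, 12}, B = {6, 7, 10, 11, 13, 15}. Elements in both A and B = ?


A = {3, 8, 9, 11, 12}
B = {6, 7, 10, 11, 13, 15}
Region: in both A and B
Elements: {11}

Elements in both A and B: {11}


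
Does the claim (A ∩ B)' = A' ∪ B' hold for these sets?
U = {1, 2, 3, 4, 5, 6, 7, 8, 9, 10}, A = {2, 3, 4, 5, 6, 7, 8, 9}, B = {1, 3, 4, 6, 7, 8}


LHS: A ∩ B = {3, 4, 6, 7, 8}
(A ∩ B)' = U \ (A ∩ B) = {1, 2, 5, 9, 10}
A' = {1, 10}, B' = {2, 5, 9, 10}
Claimed RHS: A' ∪ B' = {1, 2, 5, 9, 10}
Identity is VALID: LHS = RHS = {1, 2, 5, 9, 10} ✓

Identity is valid. (A ∩ B)' = A' ∪ B' = {1, 2, 5, 9, 10}


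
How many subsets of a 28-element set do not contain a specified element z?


Subsets of A avoiding z are subsets of A \ {z}, which has 27 elements.
Count = 2^(n-1) = 2^27
= 134217728

Number of subsets avoiding z = 134217728


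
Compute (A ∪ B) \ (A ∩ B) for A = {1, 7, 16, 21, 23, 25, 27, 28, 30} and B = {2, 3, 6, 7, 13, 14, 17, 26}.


A △ B = (A \ B) ∪ (B \ A) = elements in exactly one of A or B
A \ B = {1, 16, 21, 23, 25, 27, 28, 30}
B \ A = {2, 3, 6, 13, 14, 17, 26}
A △ B = {1, 2, 3, 6, 13, 14, 16, 17, 21, 23, 25, 26, 27, 28, 30}

A △ B = {1, 2, 3, 6, 13, 14, 16, 17, 21, 23, 25, 26, 27, 28, 30}


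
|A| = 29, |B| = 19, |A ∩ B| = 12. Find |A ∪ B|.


|A ∪ B| = |A| + |B| - |A ∩ B|
= 29 + 19 - 12
= 36

|A ∪ B| = 36


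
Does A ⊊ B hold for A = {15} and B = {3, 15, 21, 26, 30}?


A ⊂ B requires: A ⊆ B AND A ≠ B.
A ⊆ B? Yes
A = B? No
A ⊂ B: Yes (A is a proper subset of B)

Yes, A ⊂ B


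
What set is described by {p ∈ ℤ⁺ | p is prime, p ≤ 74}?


Checking each candidate:
Condition: primes ≤ 74
Result = {2, 3, 5, 7, 11, 13, 17, 19, 23, 29, 31, 37, 41, 43, 47, 53, 59, 61, 67, 71, 73}

{2, 3, 5, 7, 11, 13, 17, 19, 23, 29, 31, 37, 41, 43, 47, 53, 59, 61, 67, 71, 73}


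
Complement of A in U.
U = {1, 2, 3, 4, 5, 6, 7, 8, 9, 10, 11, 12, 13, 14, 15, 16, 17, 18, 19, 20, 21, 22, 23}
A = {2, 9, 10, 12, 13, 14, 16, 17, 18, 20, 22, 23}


Aᶜ = U \ A = elements in U but not in A
U = {1, 2, 3, 4, 5, 6, 7, 8, 9, 10, 11, 12, 13, 14, 15, 16, 17, 18, 19, 20, 21, 22, 23}
A = {2, 9, 10, 12, 13, 14, 16, 17, 18, 20, 22, 23}
Aᶜ = {1, 3, 4, 5, 6, 7, 8, 11, 15, 19, 21}

Aᶜ = {1, 3, 4, 5, 6, 7, 8, 11, 15, 19, 21}


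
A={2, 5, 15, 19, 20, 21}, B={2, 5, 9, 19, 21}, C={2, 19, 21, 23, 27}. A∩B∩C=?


A ∩ B = {2, 5, 19, 21}
(A ∩ B) ∩ C = {2, 19, 21}

A ∩ B ∩ C = {2, 19, 21}


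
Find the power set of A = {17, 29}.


|A| = 2, so |P(A)| = 2^2 = 4
Enumerate subsets by cardinality (0 to 2):
∅, {17}, {29}, {17, 29}

P(A) has 4 subsets: ∅, {17}, {29}, {17, 29}


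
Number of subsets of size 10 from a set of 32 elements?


C(n,k) = n! / (k!(n-k)!)
C(32,10) = 32! / (10!22!)
= 64512240

C(32,10) = 64512240


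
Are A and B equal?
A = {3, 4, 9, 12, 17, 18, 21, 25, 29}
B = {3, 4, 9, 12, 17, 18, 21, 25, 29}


Two sets are equal iff they have exactly the same elements.
A = {3, 4, 9, 12, 17, 18, 21, 25, 29}
B = {3, 4, 9, 12, 17, 18, 21, 25, 29}
Same elements → A = B

Yes, A = B


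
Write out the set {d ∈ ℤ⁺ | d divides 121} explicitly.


Checking each candidate:
Condition: positive divisors of 121
Result = {1, 11, 121}

{1, 11, 121}


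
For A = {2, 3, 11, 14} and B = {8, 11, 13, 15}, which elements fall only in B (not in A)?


A = {2, 3, 11, 14}
B = {8, 11, 13, 15}
Region: only in B (not in A)
Elements: {8, 13, 15}

Elements only in B (not in A): {8, 13, 15}


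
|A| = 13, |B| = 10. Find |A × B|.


|A × B| = |A| × |B|
= 13 × 10
= 130

|A × B| = 130


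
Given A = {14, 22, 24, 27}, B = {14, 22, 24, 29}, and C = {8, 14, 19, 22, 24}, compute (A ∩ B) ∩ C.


A ∩ B = {14, 22, 24}
(A ∩ B) ∩ C = {14, 22, 24}

A ∩ B ∩ C = {14, 22, 24}


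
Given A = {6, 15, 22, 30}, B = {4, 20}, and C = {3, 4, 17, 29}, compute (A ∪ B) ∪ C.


A ∪ B = {4, 6, 15, 20, 22, 30}
(A ∪ B) ∪ C = {3, 4, 6, 15, 17, 20, 22, 29, 30}

A ∪ B ∪ C = {3, 4, 6, 15, 17, 20, 22, 29, 30}


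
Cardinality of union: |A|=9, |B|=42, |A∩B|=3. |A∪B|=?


|A ∪ B| = |A| + |B| - |A ∩ B|
= 9 + 42 - 3
= 48

|A ∪ B| = 48


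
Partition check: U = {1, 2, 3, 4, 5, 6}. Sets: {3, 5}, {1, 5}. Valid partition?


A partition requires: (1) non-empty parts, (2) pairwise disjoint, (3) union = U
Parts: {3, 5}, {1, 5}
Union of parts: {1, 3, 5}
U = {1, 2, 3, 4, 5, 6}
All non-empty? True
Pairwise disjoint? False
Covers U? False

No, not a valid partition


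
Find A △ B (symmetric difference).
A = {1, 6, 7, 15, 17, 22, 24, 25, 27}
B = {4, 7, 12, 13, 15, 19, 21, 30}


A △ B = (A \ B) ∪ (B \ A) = elements in exactly one of A or B
A \ B = {1, 6, 17, 22, 24, 25, 27}
B \ A = {4, 12, 13, 19, 21, 30}
A △ B = {1, 4, 6, 12, 13, 17, 19, 21, 22, 24, 25, 27, 30}

A △ B = {1, 4, 6, 12, 13, 17, 19, 21, 22, 24, 25, 27, 30}


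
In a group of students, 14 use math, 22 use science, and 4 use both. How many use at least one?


|A ∪ B| = |A| + |B| - |A ∩ B|
= 14 + 22 - 4
= 32

|A ∪ B| = 32


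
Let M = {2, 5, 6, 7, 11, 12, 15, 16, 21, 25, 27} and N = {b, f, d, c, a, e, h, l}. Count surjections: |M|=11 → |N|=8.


n = |M| = 11, k = |N| = 8. Surjections via inclusion-exclusion:
S(n,k) = Σ(-1)^i × C(k,i) × (k-i)^n, i=0 to k
i=0: (-1)^0×C(8,0)×8^11 = 8589934592
i=1: (-1)^1×C(8,1)×7^11 = -15818613944
i=2: (-1)^2×C(8,2)×6^11 = 10158317568
i=3: (-1)^3×C(8,3)×5^11 = -2734375000
i=4: (-1)^4×C(8,4)×4^11 = 293601280
i=5: (-1)^5×C(8,5)×3^11 = -9920232
i=6: (-1)^6×C(8,6)×2^11 = 57344
i=7: (-1)^7×C(8,7)×1^11 = -8
i=8: (-1)^8×C(8,8)×0^11 = 0
Total = 479001600

Number of surjections = 479001600


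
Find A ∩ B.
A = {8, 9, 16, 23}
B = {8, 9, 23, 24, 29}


A ∩ B = elements in both A and B
A = {8, 9, 16, 23}
B = {8, 9, 23, 24, 29}
A ∩ B = {8, 9, 23}

A ∩ B = {8, 9, 23}


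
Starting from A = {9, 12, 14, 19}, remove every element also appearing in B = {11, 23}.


A \ B = elements in A but not in B
A = {9, 12, 14, 19}
B = {11, 23}
Remove from A any elements in B
A \ B = {9, 12, 14, 19}

A \ B = {9, 12, 14, 19}


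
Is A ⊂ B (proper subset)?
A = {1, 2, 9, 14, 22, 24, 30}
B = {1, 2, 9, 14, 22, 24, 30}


A ⊂ B requires: A ⊆ B AND A ≠ B.
A ⊆ B? Yes
A = B? Yes
A = B, so A is not a PROPER subset.

No, A is not a proper subset of B


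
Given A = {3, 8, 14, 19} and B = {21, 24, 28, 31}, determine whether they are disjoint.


Disjoint means A ∩ B = ∅.
A ∩ B = ∅
A ∩ B = ∅, so A and B are disjoint.

Yes, A and B are disjoint


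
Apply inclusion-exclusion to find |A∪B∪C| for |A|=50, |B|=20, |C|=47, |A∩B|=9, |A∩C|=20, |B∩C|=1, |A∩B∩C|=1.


|A∪B∪C| = |A|+|B|+|C| - |A∩B|-|A∩C|-|B∩C| + |A∩B∩C|
= 50+20+47 - 9-20-1 + 1
= 117 - 30 + 1
= 88

|A ∪ B ∪ C| = 88


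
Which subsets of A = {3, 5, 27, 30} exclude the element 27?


A subset of A that omits 27 is a subset of A \ {27}, so there are 2^(n-1) = 2^3 = 8 of them.
Subsets excluding 27: ∅, {3}, {5}, {30}, {3, 5}, {3, 30}, {5, 30}, {3, 5, 30}

Subsets excluding 27 (8 total): ∅, {3}, {5}, {30}, {3, 5}, {3, 30}, {5, 30}, {3, 5, 30}


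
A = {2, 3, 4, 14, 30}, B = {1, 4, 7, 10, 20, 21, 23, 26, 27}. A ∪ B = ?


A ∪ B = all elements in A or B (or both)
A = {2, 3, 4, 14, 30}
B = {1, 4, 7, 10, 20, 21, 23, 26, 27}
A ∪ B = {1, 2, 3, 4, 7, 10, 14, 20, 21, 23, 26, 27, 30}

A ∪ B = {1, 2, 3, 4, 7, 10, 14, 20, 21, 23, 26, 27, 30}


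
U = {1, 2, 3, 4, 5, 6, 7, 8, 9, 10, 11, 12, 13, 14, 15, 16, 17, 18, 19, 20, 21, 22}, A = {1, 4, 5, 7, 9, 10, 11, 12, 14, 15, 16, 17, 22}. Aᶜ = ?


Aᶜ = U \ A = elements in U but not in A
U = {1, 2, 3, 4, 5, 6, 7, 8, 9, 10, 11, 12, 13, 14, 15, 16, 17, 18, 19, 20, 21, 22}
A = {1, 4, 5, 7, 9, 10, 11, 12, 14, 15, 16, 17, 22}
Aᶜ = {2, 3, 6, 8, 13, 18, 19, 20, 21}

Aᶜ = {2, 3, 6, 8, 13, 18, 19, 20, 21}
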